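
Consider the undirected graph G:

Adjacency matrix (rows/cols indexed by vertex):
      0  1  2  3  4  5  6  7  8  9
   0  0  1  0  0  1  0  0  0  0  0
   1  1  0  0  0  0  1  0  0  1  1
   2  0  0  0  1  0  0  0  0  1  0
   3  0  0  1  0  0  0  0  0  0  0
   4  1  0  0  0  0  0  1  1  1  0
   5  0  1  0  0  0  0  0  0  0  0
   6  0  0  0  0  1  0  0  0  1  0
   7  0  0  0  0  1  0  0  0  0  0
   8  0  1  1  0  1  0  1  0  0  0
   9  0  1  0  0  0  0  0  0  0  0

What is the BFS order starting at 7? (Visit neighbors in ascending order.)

BFS from vertex 7 (neighbors processed in ascending order):
Visit order: 7, 4, 0, 6, 8, 1, 2, 5, 9, 3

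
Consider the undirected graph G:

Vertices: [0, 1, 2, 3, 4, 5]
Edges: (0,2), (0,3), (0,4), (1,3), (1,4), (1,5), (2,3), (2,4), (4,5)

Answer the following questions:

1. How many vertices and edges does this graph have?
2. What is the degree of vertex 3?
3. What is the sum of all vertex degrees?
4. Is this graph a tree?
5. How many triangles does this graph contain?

Count: 6 vertices, 9 edges.
Vertex 3 has neighbors [0, 1, 2], degree = 3.
Handshaking lemma: 2 * 9 = 18.
A tree on 6 vertices has 5 edges. This graph has 9 edges (4 extra). Not a tree.
Number of triangles = 3.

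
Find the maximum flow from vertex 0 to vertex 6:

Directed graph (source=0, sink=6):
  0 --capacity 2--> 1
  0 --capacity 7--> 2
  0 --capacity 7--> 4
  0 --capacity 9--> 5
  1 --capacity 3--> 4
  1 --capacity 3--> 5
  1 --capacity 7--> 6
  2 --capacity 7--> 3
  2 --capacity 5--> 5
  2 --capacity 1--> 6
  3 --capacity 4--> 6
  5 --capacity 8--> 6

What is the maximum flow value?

Computing max flow:
  Flow on (0->1): 2/2
  Flow on (0->2): 5/7
  Flow on (0->5): 8/9
  Flow on (1->6): 2/7
  Flow on (2->3): 4/7
  Flow on (2->6): 1/1
  Flow on (3->6): 4/4
  Flow on (5->6): 8/8
Maximum flow = 15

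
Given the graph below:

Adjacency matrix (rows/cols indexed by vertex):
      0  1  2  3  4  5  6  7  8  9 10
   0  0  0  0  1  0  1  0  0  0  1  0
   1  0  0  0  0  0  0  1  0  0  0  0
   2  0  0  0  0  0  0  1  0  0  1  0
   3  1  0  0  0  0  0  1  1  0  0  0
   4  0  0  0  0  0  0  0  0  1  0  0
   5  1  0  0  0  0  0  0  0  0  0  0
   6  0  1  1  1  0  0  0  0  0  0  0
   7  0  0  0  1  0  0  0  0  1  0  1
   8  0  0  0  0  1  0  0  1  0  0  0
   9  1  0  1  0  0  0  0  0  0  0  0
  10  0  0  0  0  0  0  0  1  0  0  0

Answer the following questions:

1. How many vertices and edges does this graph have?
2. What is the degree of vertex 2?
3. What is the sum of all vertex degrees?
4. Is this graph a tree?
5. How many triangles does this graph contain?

Count: 11 vertices, 11 edges.
Vertex 2 has neighbors [6, 9], degree = 2.
Handshaking lemma: 2 * 11 = 22.
A tree on 11 vertices has 10 edges. This graph has 11 edges (1 extra). Not a tree.
Number of triangles = 0.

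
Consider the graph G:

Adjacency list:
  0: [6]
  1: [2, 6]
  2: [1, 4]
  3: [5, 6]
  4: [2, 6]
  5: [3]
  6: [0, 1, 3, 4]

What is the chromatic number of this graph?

The graph has a maximum clique of size 2 (lower bound on chromatic number).
A valid 2-coloring: {0: 1, 1: 1, 2: 0, 3: 1, 4: 1, 5: 0, 6: 0}.
Chromatic number = 2.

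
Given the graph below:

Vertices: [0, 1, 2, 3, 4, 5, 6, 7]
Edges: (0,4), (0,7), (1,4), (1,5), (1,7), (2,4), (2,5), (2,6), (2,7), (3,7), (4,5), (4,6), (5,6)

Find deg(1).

Vertex 1 has neighbors [4, 5, 7], so deg(1) = 3.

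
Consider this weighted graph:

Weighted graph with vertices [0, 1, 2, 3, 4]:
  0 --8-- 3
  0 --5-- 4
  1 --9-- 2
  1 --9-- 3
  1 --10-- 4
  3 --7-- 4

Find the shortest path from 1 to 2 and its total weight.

Using Dijkstra's algorithm from vertex 1:
Shortest path: 1 -> 2
Total weight: 9 = 9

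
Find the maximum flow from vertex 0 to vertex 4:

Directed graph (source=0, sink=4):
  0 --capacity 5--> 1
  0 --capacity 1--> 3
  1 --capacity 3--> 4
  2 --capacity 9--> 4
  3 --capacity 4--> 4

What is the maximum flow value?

Computing max flow:
  Flow on (0->1): 3/5
  Flow on (0->3): 1/1
  Flow on (1->4): 3/3
  Flow on (3->4): 1/4
Maximum flow = 4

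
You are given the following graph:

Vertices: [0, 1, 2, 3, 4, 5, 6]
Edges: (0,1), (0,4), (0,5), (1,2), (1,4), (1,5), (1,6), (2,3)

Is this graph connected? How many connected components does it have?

Checking connectivity: the graph has 1 connected component(s).
All vertices are reachable from each other. The graph IS connected.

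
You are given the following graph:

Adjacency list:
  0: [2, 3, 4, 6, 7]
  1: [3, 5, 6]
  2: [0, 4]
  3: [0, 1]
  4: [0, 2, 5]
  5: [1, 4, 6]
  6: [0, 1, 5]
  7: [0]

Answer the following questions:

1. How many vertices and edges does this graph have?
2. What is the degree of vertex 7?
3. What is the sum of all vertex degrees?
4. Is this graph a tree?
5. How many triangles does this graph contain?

Count: 8 vertices, 11 edges.
Vertex 7 has neighbors [0], degree = 1.
Handshaking lemma: 2 * 11 = 22.
A tree on 8 vertices has 7 edges. This graph has 11 edges (4 extra). Not a tree.
Number of triangles = 2.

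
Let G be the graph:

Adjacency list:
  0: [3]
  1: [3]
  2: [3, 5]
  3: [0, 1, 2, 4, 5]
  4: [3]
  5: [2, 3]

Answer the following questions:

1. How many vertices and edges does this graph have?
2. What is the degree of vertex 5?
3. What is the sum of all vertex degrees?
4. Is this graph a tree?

Count: 6 vertices, 6 edges.
Vertex 5 has neighbors [2, 3], degree = 2.
Handshaking lemma: 2 * 6 = 12.
A tree on 6 vertices has 5 edges. This graph has 6 edges (1 extra). Not a tree.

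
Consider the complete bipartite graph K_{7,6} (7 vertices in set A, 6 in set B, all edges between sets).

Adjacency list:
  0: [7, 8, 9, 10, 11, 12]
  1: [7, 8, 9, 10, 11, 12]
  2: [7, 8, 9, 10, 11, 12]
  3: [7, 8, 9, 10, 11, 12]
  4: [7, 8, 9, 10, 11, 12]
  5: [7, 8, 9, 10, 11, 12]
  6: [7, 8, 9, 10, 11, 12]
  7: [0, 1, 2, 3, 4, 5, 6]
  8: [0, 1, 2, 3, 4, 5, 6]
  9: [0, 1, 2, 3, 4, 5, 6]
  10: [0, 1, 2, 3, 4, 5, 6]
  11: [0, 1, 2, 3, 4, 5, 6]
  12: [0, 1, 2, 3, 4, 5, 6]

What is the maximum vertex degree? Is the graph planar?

Set-A vertices have degree 6; set-B vertices have degree 7. Maximum degree = max(7,6) = 7.
K_{7,6} contains K_{3,3} as a subgraph (since both sides have >= 3 vertices); by Kuratowski's theorem it is not planar.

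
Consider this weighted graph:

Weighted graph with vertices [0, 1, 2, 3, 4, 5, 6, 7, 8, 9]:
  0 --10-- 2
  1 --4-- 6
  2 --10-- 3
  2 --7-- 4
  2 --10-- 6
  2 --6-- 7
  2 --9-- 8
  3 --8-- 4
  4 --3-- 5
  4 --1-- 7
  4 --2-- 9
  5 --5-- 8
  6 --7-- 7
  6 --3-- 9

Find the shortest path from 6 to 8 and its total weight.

Using Dijkstra's algorithm from vertex 6:
Shortest path: 6 -> 9 -> 4 -> 5 -> 8
Total weight: 3 + 2 + 3 + 5 = 13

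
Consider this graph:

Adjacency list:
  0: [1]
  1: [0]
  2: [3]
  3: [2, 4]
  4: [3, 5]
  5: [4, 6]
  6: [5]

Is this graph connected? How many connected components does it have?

Checking connectivity: the graph has 2 connected component(s).
Components: [[0, 1], [2, 3, 4, 5, 6]]. The graph is NOT connected.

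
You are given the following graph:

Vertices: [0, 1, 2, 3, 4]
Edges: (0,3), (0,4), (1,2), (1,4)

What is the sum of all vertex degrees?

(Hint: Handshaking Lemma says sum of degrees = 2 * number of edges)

Count edges: 4 edges.
By Handshaking Lemma: sum of degrees = 2 * 4 = 8.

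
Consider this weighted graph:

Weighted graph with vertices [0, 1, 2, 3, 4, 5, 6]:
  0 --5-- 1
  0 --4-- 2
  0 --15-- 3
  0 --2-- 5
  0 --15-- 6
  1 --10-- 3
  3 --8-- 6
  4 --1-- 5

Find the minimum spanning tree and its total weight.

Applying Kruskal's algorithm (sort edges by weight, add if no cycle):
  Add (4,5) w=1
  Add (0,5) w=2
  Add (0,2) w=4
  Add (0,1) w=5
  Add (3,6) w=8
  Add (1,3) w=10
  Skip (0,3) w=15 (creates cycle)
  Skip (0,6) w=15 (creates cycle)
MST weight = 30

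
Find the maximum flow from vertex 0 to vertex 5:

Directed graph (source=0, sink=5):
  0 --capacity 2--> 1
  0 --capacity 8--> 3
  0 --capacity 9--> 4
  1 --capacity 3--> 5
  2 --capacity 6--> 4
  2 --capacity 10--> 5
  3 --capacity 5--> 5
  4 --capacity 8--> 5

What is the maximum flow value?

Computing max flow:
  Flow on (0->1): 2/2
  Flow on (0->3): 5/8
  Flow on (0->4): 8/9
  Flow on (1->5): 2/3
  Flow on (3->5): 5/5
  Flow on (4->5): 8/8
Maximum flow = 15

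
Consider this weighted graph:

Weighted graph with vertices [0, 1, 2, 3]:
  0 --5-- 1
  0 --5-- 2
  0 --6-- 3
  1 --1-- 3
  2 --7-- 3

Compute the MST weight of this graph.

Applying Kruskal's algorithm (sort edges by weight, add if no cycle):
  Add (1,3) w=1
  Add (0,2) w=5
  Add (0,1) w=5
  Skip (0,3) w=6 (creates cycle)
  Skip (2,3) w=7 (creates cycle)
MST weight = 11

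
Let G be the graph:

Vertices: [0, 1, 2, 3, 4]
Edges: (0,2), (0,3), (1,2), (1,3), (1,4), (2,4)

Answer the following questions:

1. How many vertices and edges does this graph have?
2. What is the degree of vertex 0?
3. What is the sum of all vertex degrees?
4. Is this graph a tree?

Count: 5 vertices, 6 edges.
Vertex 0 has neighbors [2, 3], degree = 2.
Handshaking lemma: 2 * 6 = 12.
A tree on 5 vertices has 4 edges. This graph has 6 edges (2 extra). Not a tree.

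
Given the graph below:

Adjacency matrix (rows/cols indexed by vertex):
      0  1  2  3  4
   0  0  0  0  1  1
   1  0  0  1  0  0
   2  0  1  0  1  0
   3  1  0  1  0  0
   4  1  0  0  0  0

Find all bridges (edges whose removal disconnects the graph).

A bridge is an edge whose removal increases the number of connected components.
Bridges found: (0,3), (0,4), (1,2), (2,3)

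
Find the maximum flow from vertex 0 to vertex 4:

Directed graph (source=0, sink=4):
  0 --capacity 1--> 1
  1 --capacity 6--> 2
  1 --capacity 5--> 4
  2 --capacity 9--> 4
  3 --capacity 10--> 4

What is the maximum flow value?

Computing max flow:
  Flow on (0->1): 1/1
  Flow on (1->4): 1/5
Maximum flow = 1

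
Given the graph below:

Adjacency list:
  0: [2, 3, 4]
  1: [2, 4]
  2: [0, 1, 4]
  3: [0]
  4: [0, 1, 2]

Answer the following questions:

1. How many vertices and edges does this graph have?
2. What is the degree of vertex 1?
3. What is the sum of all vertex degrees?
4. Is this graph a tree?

Count: 5 vertices, 6 edges.
Vertex 1 has neighbors [2, 4], degree = 2.
Handshaking lemma: 2 * 6 = 12.
A tree on 5 vertices has 4 edges. This graph has 6 edges (2 extra). Not a tree.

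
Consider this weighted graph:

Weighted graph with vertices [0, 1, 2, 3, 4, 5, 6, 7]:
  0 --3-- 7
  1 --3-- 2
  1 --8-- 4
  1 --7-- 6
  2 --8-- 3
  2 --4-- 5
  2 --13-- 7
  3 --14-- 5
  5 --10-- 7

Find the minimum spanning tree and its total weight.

Applying Kruskal's algorithm (sort edges by weight, add if no cycle):
  Add (0,7) w=3
  Add (1,2) w=3
  Add (2,5) w=4
  Add (1,6) w=7
  Add (1,4) w=8
  Add (2,3) w=8
  Add (5,7) w=10
  Skip (2,7) w=13 (creates cycle)
  Skip (3,5) w=14 (creates cycle)
MST weight = 43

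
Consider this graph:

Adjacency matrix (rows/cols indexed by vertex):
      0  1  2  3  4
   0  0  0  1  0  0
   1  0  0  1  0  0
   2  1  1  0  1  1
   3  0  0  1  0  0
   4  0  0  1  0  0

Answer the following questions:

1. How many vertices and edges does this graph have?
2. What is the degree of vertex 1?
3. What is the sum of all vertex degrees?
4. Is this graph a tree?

Count: 5 vertices, 4 edges.
Vertex 1 has neighbors [2], degree = 1.
Handshaking lemma: 2 * 4 = 8.
A graph is a tree iff it is connected and has exactly n-1 edges. This graph is connected (all 5 vertices in one component) and has 5-1 = 4 edges. It is a tree.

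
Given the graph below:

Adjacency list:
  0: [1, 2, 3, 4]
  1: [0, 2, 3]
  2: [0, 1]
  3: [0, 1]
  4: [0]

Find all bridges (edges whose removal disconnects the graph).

A bridge is an edge whose removal increases the number of connected components.
Bridges found: (0,4)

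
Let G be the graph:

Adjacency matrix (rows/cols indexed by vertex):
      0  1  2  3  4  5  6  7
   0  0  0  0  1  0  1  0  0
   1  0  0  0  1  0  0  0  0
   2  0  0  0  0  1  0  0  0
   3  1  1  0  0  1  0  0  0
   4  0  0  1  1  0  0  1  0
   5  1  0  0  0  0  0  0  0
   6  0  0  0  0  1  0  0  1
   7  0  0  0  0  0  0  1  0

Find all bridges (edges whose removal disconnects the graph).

A bridge is an edge whose removal increases the number of connected components.
Bridges found: (0,3), (0,5), (1,3), (2,4), (3,4), (4,6), (6,7)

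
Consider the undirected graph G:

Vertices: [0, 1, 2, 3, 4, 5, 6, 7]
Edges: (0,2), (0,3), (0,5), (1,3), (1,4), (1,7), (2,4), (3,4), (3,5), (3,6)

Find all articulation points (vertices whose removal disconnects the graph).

An articulation point is a vertex whose removal disconnects the graph.
Articulation points: [1, 3]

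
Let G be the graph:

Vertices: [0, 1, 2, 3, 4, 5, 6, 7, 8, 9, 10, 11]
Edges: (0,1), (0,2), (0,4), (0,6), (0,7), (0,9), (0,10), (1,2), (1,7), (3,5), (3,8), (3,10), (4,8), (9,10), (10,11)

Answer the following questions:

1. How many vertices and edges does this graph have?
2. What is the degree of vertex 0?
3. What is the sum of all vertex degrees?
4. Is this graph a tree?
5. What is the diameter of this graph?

Count: 12 vertices, 15 edges.
Vertex 0 has neighbors [1, 2, 4, 6, 7, 9, 10], degree = 7.
Handshaking lemma: 2 * 15 = 30.
A tree on 12 vertices has 11 edges. This graph has 15 edges (4 extra). Not a tree.
Diameter (longest shortest path) = 4.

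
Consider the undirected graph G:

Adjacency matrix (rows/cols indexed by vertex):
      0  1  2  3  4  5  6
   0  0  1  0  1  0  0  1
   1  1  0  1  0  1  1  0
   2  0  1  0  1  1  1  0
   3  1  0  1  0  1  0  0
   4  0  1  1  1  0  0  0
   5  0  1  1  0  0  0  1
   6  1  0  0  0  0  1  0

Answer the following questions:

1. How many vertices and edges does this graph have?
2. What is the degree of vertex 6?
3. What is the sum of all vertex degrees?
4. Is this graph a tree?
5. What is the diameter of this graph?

Count: 7 vertices, 11 edges.
Vertex 6 has neighbors [0, 5], degree = 2.
Handshaking lemma: 2 * 11 = 22.
A tree on 7 vertices has 6 edges. This graph has 11 edges (5 extra). Not a tree.
Diameter (longest shortest path) = 3.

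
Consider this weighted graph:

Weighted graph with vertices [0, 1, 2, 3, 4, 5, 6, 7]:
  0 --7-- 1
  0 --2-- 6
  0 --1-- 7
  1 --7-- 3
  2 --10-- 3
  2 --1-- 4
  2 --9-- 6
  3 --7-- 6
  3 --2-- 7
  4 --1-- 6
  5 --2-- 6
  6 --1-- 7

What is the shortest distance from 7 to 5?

Using Dijkstra's algorithm from vertex 7:
Shortest path: 7 -> 6 -> 5
Total weight: 1 + 2 = 3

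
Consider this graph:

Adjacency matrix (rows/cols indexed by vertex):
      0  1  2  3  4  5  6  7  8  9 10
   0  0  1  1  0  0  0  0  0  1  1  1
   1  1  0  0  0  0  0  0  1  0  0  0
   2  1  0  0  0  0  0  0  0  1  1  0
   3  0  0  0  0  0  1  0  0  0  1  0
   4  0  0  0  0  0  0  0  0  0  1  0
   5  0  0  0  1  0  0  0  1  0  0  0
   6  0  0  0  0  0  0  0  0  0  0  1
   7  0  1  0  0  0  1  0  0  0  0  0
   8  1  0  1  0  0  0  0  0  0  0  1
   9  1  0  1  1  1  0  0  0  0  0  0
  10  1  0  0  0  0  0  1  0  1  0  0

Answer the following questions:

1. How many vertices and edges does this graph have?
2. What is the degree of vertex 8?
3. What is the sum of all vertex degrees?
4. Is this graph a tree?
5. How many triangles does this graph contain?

Count: 11 vertices, 14 edges.
Vertex 8 has neighbors [0, 2, 10], degree = 3.
Handshaking lemma: 2 * 14 = 28.
A tree on 11 vertices has 10 edges. This graph has 14 edges (4 extra). Not a tree.
Number of triangles = 3.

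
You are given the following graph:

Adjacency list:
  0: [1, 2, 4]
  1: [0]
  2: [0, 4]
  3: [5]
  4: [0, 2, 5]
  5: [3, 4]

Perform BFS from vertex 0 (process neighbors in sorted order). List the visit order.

BFS from vertex 0 (neighbors processed in ascending order):
Visit order: 0, 1, 2, 4, 5, 3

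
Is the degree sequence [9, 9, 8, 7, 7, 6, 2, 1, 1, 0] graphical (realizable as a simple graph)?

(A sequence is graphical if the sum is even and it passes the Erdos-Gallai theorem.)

Sum of degrees = 50. Sum is even but fails Erdos-Gallai. The sequence is NOT graphical.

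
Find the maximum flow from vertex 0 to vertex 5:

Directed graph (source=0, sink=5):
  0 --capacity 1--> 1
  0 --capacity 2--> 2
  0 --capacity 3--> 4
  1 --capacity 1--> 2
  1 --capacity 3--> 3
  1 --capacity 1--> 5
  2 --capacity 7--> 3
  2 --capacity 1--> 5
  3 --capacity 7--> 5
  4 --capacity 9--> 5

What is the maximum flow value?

Computing max flow:
  Flow on (0->1): 1/1
  Flow on (0->2): 2/2
  Flow on (0->4): 3/3
  Flow on (1->5): 1/1
  Flow on (2->3): 1/7
  Flow on (2->5): 1/1
  Flow on (3->5): 1/7
  Flow on (4->5): 3/9
Maximum flow = 6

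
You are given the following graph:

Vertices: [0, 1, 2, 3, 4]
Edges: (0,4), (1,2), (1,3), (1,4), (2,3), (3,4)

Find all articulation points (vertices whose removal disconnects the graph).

An articulation point is a vertex whose removal disconnects the graph.
Articulation points: [4]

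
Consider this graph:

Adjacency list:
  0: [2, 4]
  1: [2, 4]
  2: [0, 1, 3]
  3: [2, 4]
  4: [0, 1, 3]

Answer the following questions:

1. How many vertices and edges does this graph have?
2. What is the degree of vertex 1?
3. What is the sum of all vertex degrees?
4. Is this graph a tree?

Count: 5 vertices, 6 edges.
Vertex 1 has neighbors [2, 4], degree = 2.
Handshaking lemma: 2 * 6 = 12.
A tree on 5 vertices has 4 edges. This graph has 6 edges (2 extra). Not a tree.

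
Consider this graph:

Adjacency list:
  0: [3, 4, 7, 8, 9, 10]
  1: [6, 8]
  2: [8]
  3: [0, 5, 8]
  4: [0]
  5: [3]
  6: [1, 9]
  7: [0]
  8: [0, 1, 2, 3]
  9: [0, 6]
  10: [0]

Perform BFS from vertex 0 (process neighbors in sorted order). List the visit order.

BFS from vertex 0 (neighbors processed in ascending order):
Visit order: 0, 3, 4, 7, 8, 9, 10, 5, 1, 2, 6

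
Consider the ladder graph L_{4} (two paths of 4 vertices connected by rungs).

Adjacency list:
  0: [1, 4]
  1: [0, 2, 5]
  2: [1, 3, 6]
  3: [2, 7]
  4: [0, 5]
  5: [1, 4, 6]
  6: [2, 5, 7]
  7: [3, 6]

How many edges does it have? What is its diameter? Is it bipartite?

Ladder graph L_{4}: 4 rungs + 2 * (4-1) path edges = 4 + 6 = 10 edges.
Diameter = 4.
Ladder graphs are bipartite (alternating coloring along each path).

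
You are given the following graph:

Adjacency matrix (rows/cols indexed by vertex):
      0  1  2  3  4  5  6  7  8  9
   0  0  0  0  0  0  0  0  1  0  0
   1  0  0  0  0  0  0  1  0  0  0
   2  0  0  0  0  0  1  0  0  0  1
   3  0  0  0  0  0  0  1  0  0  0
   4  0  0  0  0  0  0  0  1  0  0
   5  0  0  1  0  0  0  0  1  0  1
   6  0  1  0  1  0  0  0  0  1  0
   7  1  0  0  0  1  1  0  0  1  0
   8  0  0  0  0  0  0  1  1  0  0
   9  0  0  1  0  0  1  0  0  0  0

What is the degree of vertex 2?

Vertex 2 has neighbors [5, 9], so deg(2) = 2.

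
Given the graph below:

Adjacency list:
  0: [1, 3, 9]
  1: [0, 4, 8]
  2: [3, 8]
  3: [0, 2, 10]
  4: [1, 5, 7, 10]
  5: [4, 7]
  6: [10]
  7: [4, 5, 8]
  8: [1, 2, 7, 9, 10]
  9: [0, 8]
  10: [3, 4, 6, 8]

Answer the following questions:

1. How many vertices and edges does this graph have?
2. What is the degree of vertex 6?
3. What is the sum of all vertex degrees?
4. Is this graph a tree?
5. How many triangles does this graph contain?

Count: 11 vertices, 16 edges.
Vertex 6 has neighbors [10], degree = 1.
Handshaking lemma: 2 * 16 = 32.
A tree on 11 vertices has 10 edges. This graph has 16 edges (6 extra). Not a tree.
Number of triangles = 1.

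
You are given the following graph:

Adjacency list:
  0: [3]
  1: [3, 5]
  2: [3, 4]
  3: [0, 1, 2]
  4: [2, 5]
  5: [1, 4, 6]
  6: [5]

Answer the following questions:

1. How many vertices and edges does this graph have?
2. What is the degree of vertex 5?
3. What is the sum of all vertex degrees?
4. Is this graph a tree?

Count: 7 vertices, 7 edges.
Vertex 5 has neighbors [1, 4, 6], degree = 3.
Handshaking lemma: 2 * 7 = 14.
A tree on 7 vertices has 6 edges. This graph has 7 edges (1 extra). Not a tree.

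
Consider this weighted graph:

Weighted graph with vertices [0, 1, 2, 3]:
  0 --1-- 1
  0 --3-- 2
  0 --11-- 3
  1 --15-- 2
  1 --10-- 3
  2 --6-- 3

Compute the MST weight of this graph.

Applying Kruskal's algorithm (sort edges by weight, add if no cycle):
  Add (0,1) w=1
  Add (0,2) w=3
  Add (2,3) w=6
  Skip (1,3) w=10 (creates cycle)
  Skip (0,3) w=11 (creates cycle)
  Skip (1,2) w=15 (creates cycle)
MST weight = 10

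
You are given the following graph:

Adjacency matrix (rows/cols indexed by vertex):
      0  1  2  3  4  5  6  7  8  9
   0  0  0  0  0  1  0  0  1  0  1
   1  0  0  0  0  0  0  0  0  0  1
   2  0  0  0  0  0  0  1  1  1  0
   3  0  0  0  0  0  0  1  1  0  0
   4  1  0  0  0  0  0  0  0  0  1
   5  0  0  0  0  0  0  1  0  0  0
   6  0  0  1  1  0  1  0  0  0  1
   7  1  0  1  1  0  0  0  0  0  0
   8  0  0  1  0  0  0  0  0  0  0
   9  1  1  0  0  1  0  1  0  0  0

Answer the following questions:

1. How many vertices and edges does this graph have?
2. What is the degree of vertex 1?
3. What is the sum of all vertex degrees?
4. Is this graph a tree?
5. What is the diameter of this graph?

Count: 10 vertices, 12 edges.
Vertex 1 has neighbors [9], degree = 1.
Handshaking lemma: 2 * 12 = 24.
A tree on 10 vertices has 9 edges. This graph has 12 edges (3 extra). Not a tree.
Diameter (longest shortest path) = 4.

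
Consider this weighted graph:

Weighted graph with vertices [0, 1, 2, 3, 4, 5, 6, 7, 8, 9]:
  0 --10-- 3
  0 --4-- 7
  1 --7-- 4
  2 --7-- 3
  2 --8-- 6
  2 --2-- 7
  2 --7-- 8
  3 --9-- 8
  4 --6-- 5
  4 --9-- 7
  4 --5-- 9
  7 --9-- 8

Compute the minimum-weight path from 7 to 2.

Using Dijkstra's algorithm from vertex 7:
Shortest path: 7 -> 2
Total weight: 2 = 2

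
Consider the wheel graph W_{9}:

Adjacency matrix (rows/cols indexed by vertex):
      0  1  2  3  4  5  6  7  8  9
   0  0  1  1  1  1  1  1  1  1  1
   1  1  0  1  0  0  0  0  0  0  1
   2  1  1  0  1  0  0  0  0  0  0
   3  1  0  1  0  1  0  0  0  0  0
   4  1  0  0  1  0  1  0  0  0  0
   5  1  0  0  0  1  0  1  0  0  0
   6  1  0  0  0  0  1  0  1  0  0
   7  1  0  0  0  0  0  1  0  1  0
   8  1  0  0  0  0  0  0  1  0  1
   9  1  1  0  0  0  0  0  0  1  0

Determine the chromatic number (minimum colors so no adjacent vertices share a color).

W_{9} = C_{9} plus a hub adjacent to every cycle vertex.
The outer cycle needs 3 colors (odd cycle); the hub is adjacent to all of them so needs a fresh color.
Chromatic number = 3 + 1 = 4.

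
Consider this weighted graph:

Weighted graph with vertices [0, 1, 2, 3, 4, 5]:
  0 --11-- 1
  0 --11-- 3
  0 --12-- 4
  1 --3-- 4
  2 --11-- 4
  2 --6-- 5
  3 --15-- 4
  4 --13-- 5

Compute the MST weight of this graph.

Applying Kruskal's algorithm (sort edges by weight, add if no cycle):
  Add (1,4) w=3
  Add (2,5) w=6
  Add (0,1) w=11
  Add (0,3) w=11
  Add (2,4) w=11
  Skip (0,4) w=12 (creates cycle)
  Skip (4,5) w=13 (creates cycle)
  Skip (3,4) w=15 (creates cycle)
MST weight = 42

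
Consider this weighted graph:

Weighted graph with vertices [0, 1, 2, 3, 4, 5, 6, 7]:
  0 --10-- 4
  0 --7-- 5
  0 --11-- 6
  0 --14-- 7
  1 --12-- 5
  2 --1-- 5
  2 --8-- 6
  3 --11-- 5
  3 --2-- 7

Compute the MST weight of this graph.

Applying Kruskal's algorithm (sort edges by weight, add if no cycle):
  Add (2,5) w=1
  Add (3,7) w=2
  Add (0,5) w=7
  Add (2,6) w=8
  Add (0,4) w=10
  Skip (0,6) w=11 (creates cycle)
  Add (3,5) w=11
  Add (1,5) w=12
  Skip (0,7) w=14 (creates cycle)
MST weight = 51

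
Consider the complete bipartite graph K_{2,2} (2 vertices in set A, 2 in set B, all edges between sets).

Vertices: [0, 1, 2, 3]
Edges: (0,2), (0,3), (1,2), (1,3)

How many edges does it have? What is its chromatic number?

K_{2,2} has 2 * 2 = 4 edges.
Bipartite graphs have chromatic number 2 (color each partition differently).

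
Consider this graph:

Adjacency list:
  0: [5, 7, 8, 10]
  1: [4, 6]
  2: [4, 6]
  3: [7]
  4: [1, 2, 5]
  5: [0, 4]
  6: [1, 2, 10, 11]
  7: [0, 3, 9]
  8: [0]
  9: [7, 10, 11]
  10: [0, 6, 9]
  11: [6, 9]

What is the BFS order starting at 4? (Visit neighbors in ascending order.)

BFS from vertex 4 (neighbors processed in ascending order):
Visit order: 4, 1, 2, 5, 6, 0, 10, 11, 7, 8, 9, 3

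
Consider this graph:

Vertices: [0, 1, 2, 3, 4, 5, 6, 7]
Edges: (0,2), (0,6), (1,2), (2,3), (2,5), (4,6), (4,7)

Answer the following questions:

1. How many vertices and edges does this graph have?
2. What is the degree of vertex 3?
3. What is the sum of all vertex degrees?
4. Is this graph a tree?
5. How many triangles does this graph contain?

Count: 8 vertices, 7 edges.
Vertex 3 has neighbors [2], degree = 1.
Handshaking lemma: 2 * 7 = 14.
A graph is a tree iff it is connected and has exactly n-1 edges. This graph is connected (all 8 vertices in one component) and has 8-1 = 7 edges. It is a tree.
Number of triangles = 0.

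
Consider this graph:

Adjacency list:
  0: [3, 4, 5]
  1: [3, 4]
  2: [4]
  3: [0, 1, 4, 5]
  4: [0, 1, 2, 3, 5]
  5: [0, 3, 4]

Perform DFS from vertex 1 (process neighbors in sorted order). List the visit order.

DFS from vertex 1 (neighbors processed in ascending order):
Visit order: 1, 3, 0, 4, 2, 5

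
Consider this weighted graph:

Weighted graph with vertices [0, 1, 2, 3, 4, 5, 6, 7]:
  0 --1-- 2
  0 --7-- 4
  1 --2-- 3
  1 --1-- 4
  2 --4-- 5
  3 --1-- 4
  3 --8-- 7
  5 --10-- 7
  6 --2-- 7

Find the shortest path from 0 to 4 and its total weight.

Using Dijkstra's algorithm from vertex 0:
Shortest path: 0 -> 4
Total weight: 7 = 7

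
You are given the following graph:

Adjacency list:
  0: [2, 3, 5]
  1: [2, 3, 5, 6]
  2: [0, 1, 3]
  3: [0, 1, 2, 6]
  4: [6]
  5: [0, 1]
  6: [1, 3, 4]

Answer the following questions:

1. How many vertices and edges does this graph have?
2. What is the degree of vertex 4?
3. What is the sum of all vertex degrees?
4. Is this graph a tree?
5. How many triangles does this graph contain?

Count: 7 vertices, 10 edges.
Vertex 4 has neighbors [6], degree = 1.
Handshaking lemma: 2 * 10 = 20.
A tree on 7 vertices has 6 edges. This graph has 10 edges (4 extra). Not a tree.
Number of triangles = 3.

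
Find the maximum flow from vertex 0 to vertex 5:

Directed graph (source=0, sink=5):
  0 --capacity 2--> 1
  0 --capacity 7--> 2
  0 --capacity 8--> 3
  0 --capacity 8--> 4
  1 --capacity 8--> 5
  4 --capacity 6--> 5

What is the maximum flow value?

Computing max flow:
  Flow on (0->1): 2/2
  Flow on (0->4): 6/8
  Flow on (1->5): 2/8
  Flow on (4->5): 6/6
Maximum flow = 8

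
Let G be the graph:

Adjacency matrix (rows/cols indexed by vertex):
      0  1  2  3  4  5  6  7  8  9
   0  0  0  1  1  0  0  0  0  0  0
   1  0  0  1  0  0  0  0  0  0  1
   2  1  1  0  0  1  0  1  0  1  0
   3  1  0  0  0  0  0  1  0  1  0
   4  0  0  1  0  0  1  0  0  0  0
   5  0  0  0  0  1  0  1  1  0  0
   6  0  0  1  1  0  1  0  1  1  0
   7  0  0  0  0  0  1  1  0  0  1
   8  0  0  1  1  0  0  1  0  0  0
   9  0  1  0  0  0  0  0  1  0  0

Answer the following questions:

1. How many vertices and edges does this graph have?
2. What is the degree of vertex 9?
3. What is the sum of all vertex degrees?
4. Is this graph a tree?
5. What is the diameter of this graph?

Count: 10 vertices, 15 edges.
Vertex 9 has neighbors [1, 7], degree = 2.
Handshaking lemma: 2 * 15 = 30.
A tree on 10 vertices has 9 edges. This graph has 15 edges (6 extra). Not a tree.
Diameter (longest shortest path) = 3.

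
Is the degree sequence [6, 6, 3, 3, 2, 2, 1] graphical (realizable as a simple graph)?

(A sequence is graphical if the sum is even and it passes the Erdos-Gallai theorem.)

Sum of degrees = 23. Sum is odd, so the sequence is NOT graphical.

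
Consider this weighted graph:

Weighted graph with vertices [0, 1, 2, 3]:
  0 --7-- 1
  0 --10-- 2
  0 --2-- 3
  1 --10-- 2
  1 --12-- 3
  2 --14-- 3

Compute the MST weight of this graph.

Applying Kruskal's algorithm (sort edges by weight, add if no cycle):
  Add (0,3) w=2
  Add (0,1) w=7
  Add (0,2) w=10
  Skip (1,2) w=10 (creates cycle)
  Skip (1,3) w=12 (creates cycle)
  Skip (2,3) w=14 (creates cycle)
MST weight = 19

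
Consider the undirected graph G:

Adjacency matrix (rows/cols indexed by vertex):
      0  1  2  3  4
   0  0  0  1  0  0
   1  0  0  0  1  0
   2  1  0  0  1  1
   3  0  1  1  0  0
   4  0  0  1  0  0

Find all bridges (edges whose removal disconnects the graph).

A bridge is an edge whose removal increases the number of connected components.
Bridges found: (0,2), (1,3), (2,3), (2,4)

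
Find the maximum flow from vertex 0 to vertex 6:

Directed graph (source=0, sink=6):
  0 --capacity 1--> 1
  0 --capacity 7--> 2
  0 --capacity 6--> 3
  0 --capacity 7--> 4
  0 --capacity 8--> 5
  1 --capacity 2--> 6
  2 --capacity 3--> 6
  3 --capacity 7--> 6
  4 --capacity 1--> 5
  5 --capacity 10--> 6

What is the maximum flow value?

Computing max flow:
  Flow on (0->1): 1/1
  Flow on (0->2): 3/7
  Flow on (0->3): 6/6
  Flow on (0->4): 1/7
  Flow on (0->5): 8/8
  Flow on (1->6): 1/2
  Flow on (2->6): 3/3
  Flow on (3->6): 6/7
  Flow on (4->5): 1/1
  Flow on (5->6): 9/10
Maximum flow = 19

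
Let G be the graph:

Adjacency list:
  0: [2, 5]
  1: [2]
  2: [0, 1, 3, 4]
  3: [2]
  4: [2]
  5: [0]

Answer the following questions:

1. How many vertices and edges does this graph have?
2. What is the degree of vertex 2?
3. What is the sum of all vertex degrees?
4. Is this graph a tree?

Count: 6 vertices, 5 edges.
Vertex 2 has neighbors [0, 1, 3, 4], degree = 4.
Handshaking lemma: 2 * 5 = 10.
A graph is a tree iff it is connected and has exactly n-1 edges. This graph is connected (all 6 vertices in one component) and has 6-1 = 5 edges. It is a tree.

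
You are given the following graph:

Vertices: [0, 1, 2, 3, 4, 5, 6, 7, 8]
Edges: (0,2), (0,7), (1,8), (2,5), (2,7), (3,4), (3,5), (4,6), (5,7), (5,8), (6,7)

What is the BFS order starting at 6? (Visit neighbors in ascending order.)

BFS from vertex 6 (neighbors processed in ascending order):
Visit order: 6, 4, 7, 3, 0, 2, 5, 8, 1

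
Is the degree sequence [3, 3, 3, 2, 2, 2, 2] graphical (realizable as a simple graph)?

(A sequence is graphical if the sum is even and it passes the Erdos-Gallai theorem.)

Sum of degrees = 17. Sum is odd, so the sequence is NOT graphical.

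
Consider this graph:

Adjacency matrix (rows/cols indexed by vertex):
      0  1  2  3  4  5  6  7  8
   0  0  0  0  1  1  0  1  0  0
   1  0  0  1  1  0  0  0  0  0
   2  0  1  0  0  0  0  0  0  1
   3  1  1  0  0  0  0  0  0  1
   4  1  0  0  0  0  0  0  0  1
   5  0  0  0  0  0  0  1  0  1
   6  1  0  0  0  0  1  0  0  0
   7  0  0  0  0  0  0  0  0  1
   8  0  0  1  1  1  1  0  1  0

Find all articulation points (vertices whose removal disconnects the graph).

An articulation point is a vertex whose removal disconnects the graph.
Articulation points: [8]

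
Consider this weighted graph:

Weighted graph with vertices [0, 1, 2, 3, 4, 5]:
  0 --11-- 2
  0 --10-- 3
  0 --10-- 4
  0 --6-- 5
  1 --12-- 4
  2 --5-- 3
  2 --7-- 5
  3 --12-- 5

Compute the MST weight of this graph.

Applying Kruskal's algorithm (sort edges by weight, add if no cycle):
  Add (2,3) w=5
  Add (0,5) w=6
  Add (2,5) w=7
  Add (0,4) w=10
  Skip (0,3) w=10 (creates cycle)
  Skip (0,2) w=11 (creates cycle)
  Add (1,4) w=12
  Skip (3,5) w=12 (creates cycle)
MST weight = 40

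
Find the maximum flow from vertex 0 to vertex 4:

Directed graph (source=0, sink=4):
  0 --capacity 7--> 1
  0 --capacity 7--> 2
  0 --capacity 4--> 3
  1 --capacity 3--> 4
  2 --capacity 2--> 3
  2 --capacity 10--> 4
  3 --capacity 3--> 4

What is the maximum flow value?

Computing max flow:
  Flow on (0->1): 3/7
  Flow on (0->2): 7/7
  Flow on (0->3): 3/4
  Flow on (1->4): 3/3
  Flow on (2->4): 7/10
  Flow on (3->4): 3/3
Maximum flow = 13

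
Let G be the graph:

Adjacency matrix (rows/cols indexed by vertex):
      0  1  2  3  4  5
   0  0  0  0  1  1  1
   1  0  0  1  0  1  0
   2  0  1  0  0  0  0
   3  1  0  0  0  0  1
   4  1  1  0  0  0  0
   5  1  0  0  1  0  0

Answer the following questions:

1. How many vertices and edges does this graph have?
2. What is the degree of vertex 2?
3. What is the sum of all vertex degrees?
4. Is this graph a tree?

Count: 6 vertices, 6 edges.
Vertex 2 has neighbors [1], degree = 1.
Handshaking lemma: 2 * 6 = 12.
A tree on 6 vertices has 5 edges. This graph has 6 edges (1 extra). Not a tree.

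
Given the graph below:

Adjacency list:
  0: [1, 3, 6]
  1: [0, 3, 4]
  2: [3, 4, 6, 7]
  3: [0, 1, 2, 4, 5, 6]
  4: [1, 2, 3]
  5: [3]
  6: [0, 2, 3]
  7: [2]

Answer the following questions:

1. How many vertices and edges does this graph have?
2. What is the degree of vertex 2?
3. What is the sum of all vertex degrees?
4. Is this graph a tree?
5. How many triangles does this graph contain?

Count: 8 vertices, 12 edges.
Vertex 2 has neighbors [3, 4, 6, 7], degree = 4.
Handshaking lemma: 2 * 12 = 24.
A tree on 8 vertices has 7 edges. This graph has 12 edges (5 extra). Not a tree.
Number of triangles = 5.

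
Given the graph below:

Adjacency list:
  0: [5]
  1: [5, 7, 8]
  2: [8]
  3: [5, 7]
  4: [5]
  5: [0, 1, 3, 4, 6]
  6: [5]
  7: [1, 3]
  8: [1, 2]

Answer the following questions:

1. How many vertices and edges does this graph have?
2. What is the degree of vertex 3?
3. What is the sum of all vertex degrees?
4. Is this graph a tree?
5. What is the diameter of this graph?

Count: 9 vertices, 9 edges.
Vertex 3 has neighbors [5, 7], degree = 2.
Handshaking lemma: 2 * 9 = 18.
A tree on 9 vertices has 8 edges. This graph has 9 edges (1 extra). Not a tree.
Diameter (longest shortest path) = 4.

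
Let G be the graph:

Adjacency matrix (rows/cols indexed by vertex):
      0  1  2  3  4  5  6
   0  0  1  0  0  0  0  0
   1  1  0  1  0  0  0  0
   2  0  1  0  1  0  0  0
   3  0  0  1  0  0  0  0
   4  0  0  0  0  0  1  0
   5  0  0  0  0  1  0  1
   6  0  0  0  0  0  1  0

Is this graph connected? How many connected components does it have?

Checking connectivity: the graph has 2 connected component(s).
Components: [[0, 1, 2, 3], [4, 5, 6]]. The graph is NOT connected.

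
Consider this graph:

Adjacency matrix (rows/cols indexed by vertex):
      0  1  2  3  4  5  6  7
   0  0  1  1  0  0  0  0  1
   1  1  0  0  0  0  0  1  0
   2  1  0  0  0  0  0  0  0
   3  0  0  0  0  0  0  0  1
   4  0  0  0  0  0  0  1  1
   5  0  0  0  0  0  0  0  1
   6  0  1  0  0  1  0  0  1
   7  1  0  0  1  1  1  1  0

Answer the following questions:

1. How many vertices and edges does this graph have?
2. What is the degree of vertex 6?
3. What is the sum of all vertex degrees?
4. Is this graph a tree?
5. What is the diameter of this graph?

Count: 8 vertices, 9 edges.
Vertex 6 has neighbors [1, 4, 7], degree = 3.
Handshaking lemma: 2 * 9 = 18.
A tree on 8 vertices has 7 edges. This graph has 9 edges (2 extra). Not a tree.
Diameter (longest shortest path) = 3.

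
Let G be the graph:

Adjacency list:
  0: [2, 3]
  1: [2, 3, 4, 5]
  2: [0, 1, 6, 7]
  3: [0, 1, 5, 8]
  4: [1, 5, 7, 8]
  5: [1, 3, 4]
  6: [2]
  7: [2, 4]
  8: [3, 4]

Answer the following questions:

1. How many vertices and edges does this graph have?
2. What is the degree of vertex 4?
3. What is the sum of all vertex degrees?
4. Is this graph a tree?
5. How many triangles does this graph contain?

Count: 9 vertices, 13 edges.
Vertex 4 has neighbors [1, 5, 7, 8], degree = 4.
Handshaking lemma: 2 * 13 = 26.
A tree on 9 vertices has 8 edges. This graph has 13 edges (5 extra). Not a tree.
Number of triangles = 2.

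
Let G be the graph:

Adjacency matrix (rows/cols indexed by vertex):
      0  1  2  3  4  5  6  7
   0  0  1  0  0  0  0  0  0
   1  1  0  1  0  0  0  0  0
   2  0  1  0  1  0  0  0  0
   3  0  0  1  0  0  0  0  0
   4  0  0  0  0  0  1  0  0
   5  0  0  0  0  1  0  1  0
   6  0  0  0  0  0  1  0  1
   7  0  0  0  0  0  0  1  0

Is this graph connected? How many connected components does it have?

Checking connectivity: the graph has 2 connected component(s).
Components: [[0, 1, 2, 3], [4, 5, 6, 7]]. The graph is NOT connected.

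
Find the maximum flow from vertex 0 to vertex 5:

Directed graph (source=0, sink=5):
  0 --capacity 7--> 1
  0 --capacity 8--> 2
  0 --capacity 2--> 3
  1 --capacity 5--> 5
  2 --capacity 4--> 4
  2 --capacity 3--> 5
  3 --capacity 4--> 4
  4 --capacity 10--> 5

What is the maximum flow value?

Computing max flow:
  Flow on (0->1): 5/7
  Flow on (0->2): 7/8
  Flow on (0->3): 2/2
  Flow on (1->5): 5/5
  Flow on (2->4): 4/4
  Flow on (2->5): 3/3
  Flow on (3->4): 2/4
  Flow on (4->5): 6/10
Maximum flow = 14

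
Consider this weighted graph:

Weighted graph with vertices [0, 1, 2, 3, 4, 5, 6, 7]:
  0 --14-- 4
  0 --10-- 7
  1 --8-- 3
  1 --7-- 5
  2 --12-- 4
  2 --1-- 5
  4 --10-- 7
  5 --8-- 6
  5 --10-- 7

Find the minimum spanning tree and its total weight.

Applying Kruskal's algorithm (sort edges by weight, add if no cycle):
  Add (2,5) w=1
  Add (1,5) w=7
  Add (1,3) w=8
  Add (5,6) w=8
  Add (0,7) w=10
  Add (4,7) w=10
  Add (5,7) w=10
  Skip (2,4) w=12 (creates cycle)
  Skip (0,4) w=14 (creates cycle)
MST weight = 54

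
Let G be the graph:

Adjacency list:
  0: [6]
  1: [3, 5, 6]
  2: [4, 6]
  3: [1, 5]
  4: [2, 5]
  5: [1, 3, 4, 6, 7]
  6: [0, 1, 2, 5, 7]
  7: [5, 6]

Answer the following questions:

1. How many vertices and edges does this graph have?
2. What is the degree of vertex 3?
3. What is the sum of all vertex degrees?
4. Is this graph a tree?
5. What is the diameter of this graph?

Count: 8 vertices, 11 edges.
Vertex 3 has neighbors [1, 5], degree = 2.
Handshaking lemma: 2 * 11 = 22.
A tree on 8 vertices has 7 edges. This graph has 11 edges (4 extra). Not a tree.
Diameter (longest shortest path) = 3.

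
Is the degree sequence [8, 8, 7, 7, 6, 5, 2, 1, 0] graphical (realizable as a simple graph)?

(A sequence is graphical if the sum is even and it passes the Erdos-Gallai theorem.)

Sum of degrees = 44. Sum is even but fails Erdos-Gallai. The sequence is NOT graphical.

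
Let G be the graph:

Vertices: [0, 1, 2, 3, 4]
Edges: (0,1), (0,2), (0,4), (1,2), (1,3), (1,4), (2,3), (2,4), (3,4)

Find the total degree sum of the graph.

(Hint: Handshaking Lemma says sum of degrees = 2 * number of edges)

Count edges: 9 edges.
By Handshaking Lemma: sum of degrees = 2 * 9 = 18.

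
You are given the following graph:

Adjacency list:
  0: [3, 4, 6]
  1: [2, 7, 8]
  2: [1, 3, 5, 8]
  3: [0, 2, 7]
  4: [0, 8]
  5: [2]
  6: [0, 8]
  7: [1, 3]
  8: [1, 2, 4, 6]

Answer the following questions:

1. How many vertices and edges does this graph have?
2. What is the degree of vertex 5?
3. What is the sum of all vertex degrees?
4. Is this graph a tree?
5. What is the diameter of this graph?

Count: 9 vertices, 12 edges.
Vertex 5 has neighbors [2], degree = 1.
Handshaking lemma: 2 * 12 = 24.
A tree on 9 vertices has 8 edges. This graph has 12 edges (4 extra). Not a tree.
Diameter (longest shortest path) = 3.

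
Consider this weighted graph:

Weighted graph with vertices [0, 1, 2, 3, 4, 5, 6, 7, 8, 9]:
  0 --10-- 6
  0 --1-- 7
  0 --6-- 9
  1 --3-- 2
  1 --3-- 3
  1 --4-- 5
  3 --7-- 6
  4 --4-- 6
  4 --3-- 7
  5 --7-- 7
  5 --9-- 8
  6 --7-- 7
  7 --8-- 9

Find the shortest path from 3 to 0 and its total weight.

Using Dijkstra's algorithm from vertex 3:
Shortest path: 3 -> 1 -> 5 -> 7 -> 0
Total weight: 3 + 4 + 7 + 1 = 15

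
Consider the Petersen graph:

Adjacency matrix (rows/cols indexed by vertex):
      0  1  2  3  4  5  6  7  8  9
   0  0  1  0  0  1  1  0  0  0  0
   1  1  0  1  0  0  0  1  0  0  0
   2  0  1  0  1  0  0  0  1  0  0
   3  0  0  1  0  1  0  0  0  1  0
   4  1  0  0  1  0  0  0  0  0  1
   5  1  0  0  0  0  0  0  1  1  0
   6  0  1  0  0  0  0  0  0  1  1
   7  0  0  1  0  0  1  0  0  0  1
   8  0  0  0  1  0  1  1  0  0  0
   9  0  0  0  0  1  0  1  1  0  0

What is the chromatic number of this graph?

The Petersen graph contains odd cycles (e.g. the outer 5-cycle), so chi >= 3.
A proper 3-coloring exists (it is a well-known 3-chromatic graph).
Chromatic number = 3.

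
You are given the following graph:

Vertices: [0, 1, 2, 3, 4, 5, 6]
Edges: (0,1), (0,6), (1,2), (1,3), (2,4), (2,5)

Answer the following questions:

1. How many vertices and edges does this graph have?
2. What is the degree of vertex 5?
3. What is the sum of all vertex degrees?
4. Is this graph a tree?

Count: 7 vertices, 6 edges.
Vertex 5 has neighbors [2], degree = 1.
Handshaking lemma: 2 * 6 = 12.
A graph is a tree iff it is connected and has exactly n-1 edges. This graph is connected (all 7 vertices in one component) and has 7-1 = 6 edges. It is a tree.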